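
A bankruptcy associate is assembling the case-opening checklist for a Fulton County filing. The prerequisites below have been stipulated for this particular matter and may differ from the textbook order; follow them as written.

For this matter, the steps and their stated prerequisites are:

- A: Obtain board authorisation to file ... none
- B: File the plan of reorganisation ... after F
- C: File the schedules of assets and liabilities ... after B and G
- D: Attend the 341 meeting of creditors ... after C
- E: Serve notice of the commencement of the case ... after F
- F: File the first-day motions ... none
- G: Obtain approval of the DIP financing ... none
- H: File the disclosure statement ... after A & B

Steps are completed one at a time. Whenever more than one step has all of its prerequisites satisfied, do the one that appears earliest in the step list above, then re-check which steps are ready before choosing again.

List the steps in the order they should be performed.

A, F and G have no prerequisites; A is listed earlier, so A is first.
Ready: F and G. F is listed earlier → F.
B, E and G are all available; B is listed earlier → B.
Ready: E, G and H. E is listed earlier → E.
G and H are both available; G is listed earlier → G.
Now C and H have their prerequisites met. C is listed earlier, so C next.
D now also ready, so the ready set is {D, H}; D is listed earlier → D.
H needed A and B, now all done → H.

A F B E G C D H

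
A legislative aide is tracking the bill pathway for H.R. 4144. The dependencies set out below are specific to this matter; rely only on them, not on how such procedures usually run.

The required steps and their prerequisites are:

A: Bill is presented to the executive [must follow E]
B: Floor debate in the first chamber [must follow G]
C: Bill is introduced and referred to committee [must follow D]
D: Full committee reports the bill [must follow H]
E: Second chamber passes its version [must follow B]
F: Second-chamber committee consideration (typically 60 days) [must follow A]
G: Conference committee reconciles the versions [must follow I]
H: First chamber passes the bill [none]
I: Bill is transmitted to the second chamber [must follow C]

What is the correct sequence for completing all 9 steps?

H D C I G B E A F

H is the only step with nothing outstanding, so it goes first.
D is the only step now ready → D.
C needed D, now all done → C.
I needed C, now all done → I.
G is the only step now ready → G.
B is the only step now ready → B.
E needed B, now all done → E.
Next only A has its prerequisites met → A.
Next only F has its prerequisites met → F.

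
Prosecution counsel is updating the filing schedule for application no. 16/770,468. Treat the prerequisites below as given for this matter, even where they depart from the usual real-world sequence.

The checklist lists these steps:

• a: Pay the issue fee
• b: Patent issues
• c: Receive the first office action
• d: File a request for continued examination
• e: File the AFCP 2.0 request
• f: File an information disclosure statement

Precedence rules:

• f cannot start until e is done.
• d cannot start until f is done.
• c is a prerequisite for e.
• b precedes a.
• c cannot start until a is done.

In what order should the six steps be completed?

Only b has no prerequisites, so it is first.
Next only a has its prerequisites met → a.
c needed a, now all done → c.
That leaves e as the only ready step → e.
f is the only step now ready → f.
That leaves d as the only ready step → d.

b a c e f d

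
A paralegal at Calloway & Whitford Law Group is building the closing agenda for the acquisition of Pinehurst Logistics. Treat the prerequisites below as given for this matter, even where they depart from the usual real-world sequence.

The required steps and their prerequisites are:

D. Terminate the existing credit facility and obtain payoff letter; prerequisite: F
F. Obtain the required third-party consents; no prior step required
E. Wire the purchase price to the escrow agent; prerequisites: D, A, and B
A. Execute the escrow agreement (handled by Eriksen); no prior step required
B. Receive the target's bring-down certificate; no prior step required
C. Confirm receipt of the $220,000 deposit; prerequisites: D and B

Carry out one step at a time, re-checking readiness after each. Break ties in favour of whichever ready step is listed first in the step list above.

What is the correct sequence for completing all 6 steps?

F D A B E C

Nothing is required for F, A and B. F is listed earlier → F first.
D, A and B are all available; D is listed earlier → D.
Now A and B have their prerequisites met. A is listed earlier, so A next.
Next only B has its prerequisites met → B.
E and C are both available; E is listed earlier → E.
Next only C has its prerequisites met → C.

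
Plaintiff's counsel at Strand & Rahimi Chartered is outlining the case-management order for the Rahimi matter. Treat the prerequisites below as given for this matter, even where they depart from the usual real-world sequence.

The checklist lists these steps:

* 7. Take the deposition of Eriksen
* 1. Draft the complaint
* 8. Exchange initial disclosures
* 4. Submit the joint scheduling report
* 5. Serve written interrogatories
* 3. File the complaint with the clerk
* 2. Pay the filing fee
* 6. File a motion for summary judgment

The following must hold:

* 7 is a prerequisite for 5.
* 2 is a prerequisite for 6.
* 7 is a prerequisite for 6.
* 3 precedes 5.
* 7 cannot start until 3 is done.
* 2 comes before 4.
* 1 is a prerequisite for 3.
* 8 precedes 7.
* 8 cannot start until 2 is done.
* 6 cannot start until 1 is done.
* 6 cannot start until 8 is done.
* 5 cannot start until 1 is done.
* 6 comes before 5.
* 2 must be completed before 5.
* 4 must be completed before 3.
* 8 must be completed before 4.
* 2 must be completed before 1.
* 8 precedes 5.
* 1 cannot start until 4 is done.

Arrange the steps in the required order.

2, 8, 4, 1, 3, 7, 6, 5

Only 2 has no prerequisites, so it is first.
That leaves 8 as the only ready step → 8.
4 needed 8 and 2, now all done → 4.
That leaves 1 as the only ready step → 1.
Next only 3 has its prerequisites met → 3.
7 needed 8 and 3, now all done → 7.
That leaves 6 as the only ready step → 6.
5 is the only step now ready → 5.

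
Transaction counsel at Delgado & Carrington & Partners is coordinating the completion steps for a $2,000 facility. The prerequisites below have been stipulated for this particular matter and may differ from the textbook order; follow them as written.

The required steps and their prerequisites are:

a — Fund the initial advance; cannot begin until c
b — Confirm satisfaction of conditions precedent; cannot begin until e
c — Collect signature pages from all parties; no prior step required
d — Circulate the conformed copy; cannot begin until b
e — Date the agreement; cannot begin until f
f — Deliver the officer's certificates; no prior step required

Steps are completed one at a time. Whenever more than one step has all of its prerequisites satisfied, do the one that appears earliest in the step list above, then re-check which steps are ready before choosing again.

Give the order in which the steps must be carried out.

c, a, f, e, b, d

c and f have no prerequisites; c is listed earlier, so c is first.
a now also ready, so the ready set is {a, f}; a is listed earlier → a.
That leaves f as the only ready step → f.
That leaves e as the only ready step → e.
b needed e, now all done → b.
d is the only step now ready → d.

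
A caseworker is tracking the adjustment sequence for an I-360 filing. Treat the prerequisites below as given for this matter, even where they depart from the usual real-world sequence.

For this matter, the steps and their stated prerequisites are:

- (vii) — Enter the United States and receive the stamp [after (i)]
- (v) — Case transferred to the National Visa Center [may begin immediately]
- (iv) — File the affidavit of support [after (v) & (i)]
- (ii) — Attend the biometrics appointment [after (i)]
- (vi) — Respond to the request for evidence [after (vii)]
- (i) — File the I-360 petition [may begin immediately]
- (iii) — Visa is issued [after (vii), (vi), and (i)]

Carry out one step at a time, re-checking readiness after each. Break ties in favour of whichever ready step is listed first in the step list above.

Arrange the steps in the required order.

(v), (i), (vii), (iv), (ii), (vi), (iii)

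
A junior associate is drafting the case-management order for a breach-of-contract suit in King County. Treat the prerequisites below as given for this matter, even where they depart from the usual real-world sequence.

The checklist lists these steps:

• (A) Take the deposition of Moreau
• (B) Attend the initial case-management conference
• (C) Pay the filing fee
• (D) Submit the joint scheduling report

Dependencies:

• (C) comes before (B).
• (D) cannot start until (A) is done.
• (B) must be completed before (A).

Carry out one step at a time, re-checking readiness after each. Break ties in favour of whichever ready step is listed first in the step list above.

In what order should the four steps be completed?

(C), (B), (A), (D)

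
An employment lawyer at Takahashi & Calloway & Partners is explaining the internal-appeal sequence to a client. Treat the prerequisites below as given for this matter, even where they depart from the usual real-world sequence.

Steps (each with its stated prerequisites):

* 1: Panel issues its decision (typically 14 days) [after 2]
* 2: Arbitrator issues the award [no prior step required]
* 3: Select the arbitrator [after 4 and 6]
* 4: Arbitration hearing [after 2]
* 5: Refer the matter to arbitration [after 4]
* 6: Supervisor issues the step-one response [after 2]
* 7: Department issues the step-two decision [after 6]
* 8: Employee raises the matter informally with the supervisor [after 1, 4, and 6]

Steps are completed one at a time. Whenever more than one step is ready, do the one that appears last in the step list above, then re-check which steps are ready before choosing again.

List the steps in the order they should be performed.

2 6 7 4 5 3 1 8

2 is the only step with nothing outstanding, so it goes first.
6, 4 and 1 are all available; 6 is listed later → 6.
Now 7, 4 and 1 have their prerequisites met. 7 is listed later, so 7 next.
4 and 1 are both available; 4 is listed later → 4.
5 and 3 now also ready, so the ready set is {5, 3, 1}; 5 is listed later → 5.
3 and 1 are both available; 3 is listed later → 3.
1 is the only step now ready → 1.
8 needed 6, 4 and 1, now all done → 8.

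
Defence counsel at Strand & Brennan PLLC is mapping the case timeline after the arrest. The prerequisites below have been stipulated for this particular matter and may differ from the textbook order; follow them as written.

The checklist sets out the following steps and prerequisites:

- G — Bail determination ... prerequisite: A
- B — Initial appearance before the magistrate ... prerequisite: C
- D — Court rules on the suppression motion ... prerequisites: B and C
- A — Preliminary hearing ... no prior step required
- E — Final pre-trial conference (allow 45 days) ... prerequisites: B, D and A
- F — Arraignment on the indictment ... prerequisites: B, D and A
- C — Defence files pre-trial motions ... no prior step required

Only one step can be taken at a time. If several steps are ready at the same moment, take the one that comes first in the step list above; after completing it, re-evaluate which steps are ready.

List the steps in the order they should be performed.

A and C have no prerequisites; A is listed earlier, so A is first.
G and C are both available; G is listed earlier → G.
Next only C has its prerequisites met → C.
B needed C, now all done → B.
D is the only step now ready → D.
Now E and F have their prerequisites met. E is listed earlier, so E next.
That leaves F as the only ready step → F.

A, G, C, B, D, E, F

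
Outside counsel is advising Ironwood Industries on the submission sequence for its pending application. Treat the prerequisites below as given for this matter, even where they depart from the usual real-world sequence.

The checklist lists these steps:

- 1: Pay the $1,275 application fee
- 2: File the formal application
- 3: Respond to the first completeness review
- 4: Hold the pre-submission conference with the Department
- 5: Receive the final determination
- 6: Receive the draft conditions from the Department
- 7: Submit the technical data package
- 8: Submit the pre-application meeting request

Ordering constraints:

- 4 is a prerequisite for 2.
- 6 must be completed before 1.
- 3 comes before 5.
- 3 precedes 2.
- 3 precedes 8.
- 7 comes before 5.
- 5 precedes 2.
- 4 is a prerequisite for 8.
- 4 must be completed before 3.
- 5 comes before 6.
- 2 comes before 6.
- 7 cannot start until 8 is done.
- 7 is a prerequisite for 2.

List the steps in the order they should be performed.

4 has no prerequisites → 4 first.
Next only 3 has its prerequisites met → 3.
8 is the only step now ready → 8.
7 needed 8, now all done → 7.
5 is the only step now ready → 5.
Next only 2 has its prerequisites met → 2.
That leaves 6 as the only ready step → 6.
That leaves 1 as the only ready step → 1.

4, 3, 8, 7, 5, 2, 6, 1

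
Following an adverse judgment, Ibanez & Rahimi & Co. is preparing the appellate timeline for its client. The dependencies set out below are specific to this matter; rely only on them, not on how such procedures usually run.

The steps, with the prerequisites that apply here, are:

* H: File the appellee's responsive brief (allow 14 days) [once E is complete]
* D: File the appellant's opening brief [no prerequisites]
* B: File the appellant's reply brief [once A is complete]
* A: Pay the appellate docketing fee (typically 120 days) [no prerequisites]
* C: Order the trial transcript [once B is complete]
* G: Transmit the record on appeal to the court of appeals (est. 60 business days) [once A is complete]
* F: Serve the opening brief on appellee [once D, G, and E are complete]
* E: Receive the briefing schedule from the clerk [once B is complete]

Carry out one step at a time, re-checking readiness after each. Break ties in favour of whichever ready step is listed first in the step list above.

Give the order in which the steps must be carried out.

D → A → B → C → G → E → H → F

D and A have no prerequisites; D is listed earlier, so D is first.
Next only A has its prerequisites met → A.
Ready: B and G. B is listed earlier → B.
C and E now also ready, so the ready set is {C, G, E}; C is listed earlier → C.
Ready: G and E. G is listed earlier → G.
E needed B, now all done → E.
Ready: H and F. H is listed earlier → H.
That leaves F as the only ready step → F.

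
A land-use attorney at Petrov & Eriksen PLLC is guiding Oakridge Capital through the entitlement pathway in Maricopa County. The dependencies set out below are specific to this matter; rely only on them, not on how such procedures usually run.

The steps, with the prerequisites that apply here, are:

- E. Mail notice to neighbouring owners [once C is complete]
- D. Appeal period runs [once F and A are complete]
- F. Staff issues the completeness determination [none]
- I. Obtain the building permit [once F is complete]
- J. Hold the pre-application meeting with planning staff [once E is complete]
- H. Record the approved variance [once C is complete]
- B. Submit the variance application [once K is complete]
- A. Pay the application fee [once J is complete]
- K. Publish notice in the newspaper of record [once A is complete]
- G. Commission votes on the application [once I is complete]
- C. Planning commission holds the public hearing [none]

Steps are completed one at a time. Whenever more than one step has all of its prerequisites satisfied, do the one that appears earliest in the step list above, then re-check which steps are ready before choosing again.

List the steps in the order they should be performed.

F and C have no prerequisites; F is listed earlier, so F is first.
I now also ready, so the ready set is {I, C}; I is listed earlier → I.
Now G and C have their prerequisites met. G is listed earlier, so G next.
That leaves C as the only ready step → C.
E and H are both available; E is listed earlier → E.
J now also ready, so the ready set is {J, H}; J is listed earlier → J.
A now also ready, so the ready set is {H, A}; H is listed earlier → H.
A needed J, now all done → A.
D and K are both available; D is listed earlier → D.
That leaves K as the only ready step → K.
B is the only step now ready → B.

F, I, G, C, E, J, H, A, D, K, B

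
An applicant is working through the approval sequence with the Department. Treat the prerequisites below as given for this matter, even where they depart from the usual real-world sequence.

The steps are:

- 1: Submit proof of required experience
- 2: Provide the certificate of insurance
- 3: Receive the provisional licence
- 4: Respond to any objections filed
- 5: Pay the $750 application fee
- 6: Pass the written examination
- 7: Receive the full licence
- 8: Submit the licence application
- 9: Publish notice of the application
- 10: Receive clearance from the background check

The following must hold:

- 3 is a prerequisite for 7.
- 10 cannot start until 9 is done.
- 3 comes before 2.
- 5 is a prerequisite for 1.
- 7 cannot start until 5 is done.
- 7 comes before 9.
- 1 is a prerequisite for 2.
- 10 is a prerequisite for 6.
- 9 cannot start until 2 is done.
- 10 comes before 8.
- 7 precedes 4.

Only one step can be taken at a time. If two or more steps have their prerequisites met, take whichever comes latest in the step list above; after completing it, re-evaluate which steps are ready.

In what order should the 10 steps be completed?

5 and 3 have no prerequisites; 5 is listed later, so 5 is first.
3 and 1 are both available; 3 is listed later → 3.
7 now also ready, so the ready set is {7, 1}; 7 is listed later → 7.
4 and 1 are both available; 4 is listed later → 4.
That leaves 1 as the only ready step → 1.
That leaves 2 as the only ready step → 2.
9 needed 7 and 2, now all done → 9.
10 is the only step now ready → 10.
Ready: 8 and 6. 8 is listed later → 8.
6 needed 10, now all done → 6.

5, 3, 7, 4, 1, 2, 9, 10, 8, 6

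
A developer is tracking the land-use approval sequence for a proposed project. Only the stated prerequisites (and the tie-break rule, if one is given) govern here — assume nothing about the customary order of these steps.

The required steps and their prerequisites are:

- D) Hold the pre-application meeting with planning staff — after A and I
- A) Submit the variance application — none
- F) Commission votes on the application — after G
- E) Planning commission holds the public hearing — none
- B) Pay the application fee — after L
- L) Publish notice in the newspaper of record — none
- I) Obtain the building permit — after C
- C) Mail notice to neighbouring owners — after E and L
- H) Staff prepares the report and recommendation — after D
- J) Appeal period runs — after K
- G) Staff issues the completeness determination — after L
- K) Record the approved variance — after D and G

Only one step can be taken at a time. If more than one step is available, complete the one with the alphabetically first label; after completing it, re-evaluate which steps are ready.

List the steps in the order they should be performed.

Nothing is required for A, E and L. A has the earlier label → A first.
Now E and L have their prerequisites met. E has the earlier label, so E next.
L is the only step now ready → L.
Now B, C and G have their prerequisites met. B has the earlier label, so B next.
C and G are both available; C has the earlier label → C.
Now G and I have their prerequisites met. G has the earlier label, so G next.
Now F and I have their prerequisites met. F has the earlier label, so F next.
That leaves I as the only ready step → I.
D needed A and I, now all done → D.
Ready: H and K. H has the earlier label → H.
That leaves K as the only ready step → K.
J needed K, now all done → J.

A, E, L, B, C, G, F, I, D, H, K, J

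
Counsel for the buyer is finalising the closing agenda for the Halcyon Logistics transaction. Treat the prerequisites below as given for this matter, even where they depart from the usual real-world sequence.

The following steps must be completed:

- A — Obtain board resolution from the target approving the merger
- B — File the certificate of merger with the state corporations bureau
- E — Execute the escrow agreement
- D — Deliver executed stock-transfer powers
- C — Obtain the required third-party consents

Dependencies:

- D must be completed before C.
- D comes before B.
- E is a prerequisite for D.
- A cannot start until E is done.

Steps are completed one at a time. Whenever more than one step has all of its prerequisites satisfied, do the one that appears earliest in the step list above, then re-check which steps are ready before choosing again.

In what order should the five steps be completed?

E has no prerequisites → E first.
Now A and D have their prerequisites met. A is listed earlier, so A next.
That leaves D as the only ready step → D.
Now B and C have their prerequisites met. B is listed earlier, so B next.
C needed D, now all done → C.

E, A, D, B, C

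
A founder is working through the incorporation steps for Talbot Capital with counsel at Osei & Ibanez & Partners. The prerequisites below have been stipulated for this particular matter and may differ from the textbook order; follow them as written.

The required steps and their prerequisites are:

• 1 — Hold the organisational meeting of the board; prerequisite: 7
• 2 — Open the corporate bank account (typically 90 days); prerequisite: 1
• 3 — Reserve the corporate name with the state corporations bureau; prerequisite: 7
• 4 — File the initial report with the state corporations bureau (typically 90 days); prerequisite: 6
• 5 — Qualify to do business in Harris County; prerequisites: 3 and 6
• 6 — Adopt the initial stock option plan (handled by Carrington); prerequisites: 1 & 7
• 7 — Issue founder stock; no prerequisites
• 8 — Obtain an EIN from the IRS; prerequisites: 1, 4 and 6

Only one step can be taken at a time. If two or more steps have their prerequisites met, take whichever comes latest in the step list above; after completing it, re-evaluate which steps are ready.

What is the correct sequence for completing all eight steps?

7, 3, 1, 6, 5, 4, 8, 2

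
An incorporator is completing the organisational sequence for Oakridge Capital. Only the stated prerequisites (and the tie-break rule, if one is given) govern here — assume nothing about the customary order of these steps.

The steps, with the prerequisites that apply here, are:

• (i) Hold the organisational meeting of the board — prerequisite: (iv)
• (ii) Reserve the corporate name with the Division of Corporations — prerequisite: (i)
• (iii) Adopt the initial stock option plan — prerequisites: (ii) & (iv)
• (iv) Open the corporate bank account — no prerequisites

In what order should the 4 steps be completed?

(iv) → (i) → (ii) → (iii)

(iv) has no prerequisites → (iv) first.
(i) is the only step now ready → (i).
(ii) needed (i), now all done → (ii).
Next only (iii) has its prerequisites met → (iii).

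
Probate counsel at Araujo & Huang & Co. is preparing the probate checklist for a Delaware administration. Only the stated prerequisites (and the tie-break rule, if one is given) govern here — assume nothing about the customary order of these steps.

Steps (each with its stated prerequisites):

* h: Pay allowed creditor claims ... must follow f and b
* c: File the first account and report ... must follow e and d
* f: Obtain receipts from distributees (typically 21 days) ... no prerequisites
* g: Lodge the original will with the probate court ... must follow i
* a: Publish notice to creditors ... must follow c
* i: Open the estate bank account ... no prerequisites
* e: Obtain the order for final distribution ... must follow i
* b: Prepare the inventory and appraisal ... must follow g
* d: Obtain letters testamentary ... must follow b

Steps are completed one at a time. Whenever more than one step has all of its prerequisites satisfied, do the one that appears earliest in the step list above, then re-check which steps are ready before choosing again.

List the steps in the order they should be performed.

Nothing is required for f and i. f is listed earlier → f first.
That leaves i as the only ready step → i.
Ready: g and e. g is listed earlier → g.
b now also ready, so the ready set is {e, b}; e is listed earlier → e.
b is the only step now ready → b.
Ready: h and d. h is listed earlier → h.
That leaves d as the only ready step → d.
c is the only step now ready → c.
a is the only step now ready → a.

f → i → g → e → b → h → d → c → a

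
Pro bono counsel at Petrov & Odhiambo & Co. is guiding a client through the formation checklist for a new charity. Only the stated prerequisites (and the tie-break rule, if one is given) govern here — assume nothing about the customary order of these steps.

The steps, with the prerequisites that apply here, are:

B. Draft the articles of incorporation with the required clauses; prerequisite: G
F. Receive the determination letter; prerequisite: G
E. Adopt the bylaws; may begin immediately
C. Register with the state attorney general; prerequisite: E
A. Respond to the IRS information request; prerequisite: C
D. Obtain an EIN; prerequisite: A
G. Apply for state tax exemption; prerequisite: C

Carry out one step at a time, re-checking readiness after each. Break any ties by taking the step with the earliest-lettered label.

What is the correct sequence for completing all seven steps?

E, C, A, D, G, B, F

E is the only step with nothing outstanding, so it goes first.
C needed E, now all done → C.
A and G are both available; A has the earlier label → A.
D and G are both available; D has the earlier label → D.
That leaves G as the only ready step → G.
Ready: B and F. B has the earlier label → B.
Next only F has its prerequisites met → F.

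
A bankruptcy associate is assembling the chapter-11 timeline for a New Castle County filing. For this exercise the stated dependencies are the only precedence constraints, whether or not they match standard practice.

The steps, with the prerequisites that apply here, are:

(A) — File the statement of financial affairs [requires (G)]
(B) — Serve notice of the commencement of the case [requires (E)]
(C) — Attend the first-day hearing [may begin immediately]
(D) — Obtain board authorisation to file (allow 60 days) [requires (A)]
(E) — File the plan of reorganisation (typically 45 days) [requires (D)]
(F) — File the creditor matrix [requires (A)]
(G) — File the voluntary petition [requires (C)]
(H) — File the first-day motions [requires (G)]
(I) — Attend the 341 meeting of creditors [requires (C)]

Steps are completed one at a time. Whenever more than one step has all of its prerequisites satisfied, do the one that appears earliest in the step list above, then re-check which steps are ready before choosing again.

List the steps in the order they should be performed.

(C) is the only step with nothing outstanding, so it goes first.
Ready: (G) and (I). (G) is listed earlier → (G).
(A) and (H) now also ready, so the ready set is {(A), (H), (I)}; (A) is listed earlier → (A).
(D) and (F) now also ready, so the ready set is {(D), (F), (H), (I)}; (D) is listed earlier → (D).
(E), (F), (H) and (I) are all available; (E) is listed earlier → (E).
Ready: (B), (F), (H) and (I). (B) is listed earlier → (B).
(F), (H) and (I) are all available; (F) is listed earlier → (F).
Now (H) and (I) have their prerequisites met. (H) is listed earlier, so (H) next.
(I) needed (C), now all done → (I).

(C), (G), (A), (D), (E), (B), (F), (H), (I)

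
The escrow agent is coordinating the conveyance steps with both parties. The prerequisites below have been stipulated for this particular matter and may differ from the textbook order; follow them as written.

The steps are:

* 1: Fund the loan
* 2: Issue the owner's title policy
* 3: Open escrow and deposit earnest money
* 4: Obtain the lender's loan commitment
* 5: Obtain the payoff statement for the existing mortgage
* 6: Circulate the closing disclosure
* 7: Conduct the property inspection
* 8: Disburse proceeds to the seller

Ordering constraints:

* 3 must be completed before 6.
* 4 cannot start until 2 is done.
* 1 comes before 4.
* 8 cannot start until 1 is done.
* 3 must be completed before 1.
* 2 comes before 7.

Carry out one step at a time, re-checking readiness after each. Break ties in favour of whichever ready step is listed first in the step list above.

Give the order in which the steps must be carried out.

2, 3, 1, 4, 5, 6, 7, 8

Nothing is required for 2, 3 and 5. 2 is listed earlier → 2 first.
Ready: 3, 5 and 7. 3 is listed earlier → 3.
Now 1, 5, 6 and 7 have their prerequisites met. 1 is listed earlier, so 1 next.
4 and 8 now also ready, so the ready set is {4, 5, 6, 7, 8}; 4 is listed earlier → 4.
Now 5, 6, 7 and 8 have their prerequisites met. 5 is listed earlier, so 5 next.
Ready: 6, 7 and 8. 6 is listed earlier → 6.
7 and 8 are both available; 7 is listed earlier → 7.
8 needed 1, now all done → 8.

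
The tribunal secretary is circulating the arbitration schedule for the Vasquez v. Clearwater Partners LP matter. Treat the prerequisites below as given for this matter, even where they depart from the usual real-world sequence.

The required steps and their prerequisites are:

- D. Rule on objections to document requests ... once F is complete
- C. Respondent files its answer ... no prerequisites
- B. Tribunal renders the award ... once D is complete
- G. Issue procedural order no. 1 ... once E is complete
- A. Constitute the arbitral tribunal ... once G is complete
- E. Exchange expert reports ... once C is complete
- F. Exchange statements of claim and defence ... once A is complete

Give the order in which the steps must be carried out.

C has no prerequisites → C first.
E needed C, now all done → E.
G needed E, now all done → G.
A needed G, now all done → A.
F needed A, now all done → F.
D needed F, now all done → D.
B needed D, now all done → B.

C E G A F D B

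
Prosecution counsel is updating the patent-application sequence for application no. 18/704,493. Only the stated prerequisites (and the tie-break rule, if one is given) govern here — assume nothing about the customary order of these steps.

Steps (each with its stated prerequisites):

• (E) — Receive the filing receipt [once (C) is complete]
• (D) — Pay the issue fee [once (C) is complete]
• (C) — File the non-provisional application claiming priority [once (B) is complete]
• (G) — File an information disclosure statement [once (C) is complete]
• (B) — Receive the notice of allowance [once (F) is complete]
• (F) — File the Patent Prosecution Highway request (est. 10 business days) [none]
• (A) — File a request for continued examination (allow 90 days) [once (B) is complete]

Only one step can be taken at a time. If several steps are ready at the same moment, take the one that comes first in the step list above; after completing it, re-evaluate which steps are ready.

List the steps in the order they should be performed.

(F) → (B) → (C) → (E) → (D) → (G) → (A)

(F) has no prerequisites → (F) first.
That leaves (B) as the only ready step → (B).
(C) and (A) are both available; (C) is listed earlier → (C).
(E), (D), (G) and (A) are all available; (E) is listed earlier → (E).
Ready: (D), (G) and (A). (D) is listed earlier → (D).
Now (G) and (A) have their prerequisites met. (G) is listed earlier, so (G) next.
That leaves (A) as the only ready step → (A).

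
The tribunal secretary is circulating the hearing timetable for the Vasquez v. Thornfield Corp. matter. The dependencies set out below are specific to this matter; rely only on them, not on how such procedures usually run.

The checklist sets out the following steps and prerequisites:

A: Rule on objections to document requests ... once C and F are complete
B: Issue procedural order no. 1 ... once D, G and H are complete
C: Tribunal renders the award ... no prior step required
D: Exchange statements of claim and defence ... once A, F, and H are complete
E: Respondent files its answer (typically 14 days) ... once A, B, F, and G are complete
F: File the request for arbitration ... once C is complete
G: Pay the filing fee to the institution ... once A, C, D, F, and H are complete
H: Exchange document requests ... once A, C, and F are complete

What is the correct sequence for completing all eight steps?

Only C has no prerequisites, so it is first.
That leaves F as the only ready step → F.
A needed C and F, now all done → A.
H needed A, C and F, now all done → H.
D is the only step now ready → D.
G needed A, C, D, F and H, now all done → G.
B needed D, G and H, now all done → B.
E is the only step now ready → E.

C → F → A → H → D → G → B → E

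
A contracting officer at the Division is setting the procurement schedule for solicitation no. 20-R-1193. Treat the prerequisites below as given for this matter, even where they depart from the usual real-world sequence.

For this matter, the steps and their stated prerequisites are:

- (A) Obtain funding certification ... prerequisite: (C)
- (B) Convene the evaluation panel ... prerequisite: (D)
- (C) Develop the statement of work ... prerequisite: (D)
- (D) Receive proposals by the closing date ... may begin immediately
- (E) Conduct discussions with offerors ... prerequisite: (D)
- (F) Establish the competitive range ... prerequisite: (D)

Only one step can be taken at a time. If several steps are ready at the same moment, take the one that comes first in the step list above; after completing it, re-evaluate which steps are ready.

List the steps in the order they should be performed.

(D), (B), (C), (A), (E), (F)

(D) is the only step with nothing outstanding, so it goes first.
(B), (C), (E) and (F) are all available; (B) is listed earlier → (B).
(C), (E) and (F) are all available; (C) is listed earlier → (C).
(A) now also ready, so the ready set is {(A), (E), (F)}; (A) is listed earlier → (A).
(E) and (F) are both available; (E) is listed earlier → (E).
Next only (F) has its prerequisites met → (F).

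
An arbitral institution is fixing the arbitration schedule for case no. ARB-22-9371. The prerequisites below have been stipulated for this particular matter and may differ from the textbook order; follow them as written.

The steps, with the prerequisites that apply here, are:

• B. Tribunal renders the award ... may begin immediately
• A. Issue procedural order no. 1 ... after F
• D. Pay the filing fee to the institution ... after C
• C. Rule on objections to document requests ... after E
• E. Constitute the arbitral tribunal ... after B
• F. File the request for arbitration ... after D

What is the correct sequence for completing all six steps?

B E C D F A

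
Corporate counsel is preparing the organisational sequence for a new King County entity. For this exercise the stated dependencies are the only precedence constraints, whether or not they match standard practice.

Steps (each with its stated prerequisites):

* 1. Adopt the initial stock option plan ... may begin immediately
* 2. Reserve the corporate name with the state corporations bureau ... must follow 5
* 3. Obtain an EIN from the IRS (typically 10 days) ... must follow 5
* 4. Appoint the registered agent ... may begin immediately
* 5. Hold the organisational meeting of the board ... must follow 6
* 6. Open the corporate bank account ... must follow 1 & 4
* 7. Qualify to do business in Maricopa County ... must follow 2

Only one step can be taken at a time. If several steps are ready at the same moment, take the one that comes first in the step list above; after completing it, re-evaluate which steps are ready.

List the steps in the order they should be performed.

1, 4, 6, 5, 2, 3, 7

1 and 4 have no prerequisites; 1 is listed earlier, so 1 is first.
4 is the only step now ready → 4.
6 is the only step now ready → 6.
5 needed 6, now all done → 5.
2 and 3 are both available; 2 is listed earlier → 2.
3 and 7 are both available; 3 is listed earlier → 3.
7 is the only step now ready → 7.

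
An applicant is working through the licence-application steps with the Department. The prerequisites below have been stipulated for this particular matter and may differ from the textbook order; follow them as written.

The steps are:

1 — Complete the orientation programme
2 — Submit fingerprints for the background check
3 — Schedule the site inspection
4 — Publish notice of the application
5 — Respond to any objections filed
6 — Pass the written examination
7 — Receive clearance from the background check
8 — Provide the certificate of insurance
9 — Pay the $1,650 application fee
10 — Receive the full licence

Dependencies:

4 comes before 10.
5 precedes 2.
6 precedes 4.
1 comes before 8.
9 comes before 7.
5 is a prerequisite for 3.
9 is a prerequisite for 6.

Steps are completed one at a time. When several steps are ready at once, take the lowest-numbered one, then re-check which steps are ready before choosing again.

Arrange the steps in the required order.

1, 5, 2, 3, 8, 9, 6, 4, 7, 10

Nothing is required for 1, 5 and 9. 1 has the earlier label → 1 first.
5, 8 and 9 are all available; 5 has the earlier label → 5.
Now 2, 3, 8 and 9 have their prerequisites met. 2 has the earlier label, so 2 next.
Ready: 3, 8 and 9. 3 has the earlier label → 3.
8 and 9 are both available; 8 has the earlier label → 8.
Next only 9 has its prerequisites met → 9.
6 and 7 are both available; 6 has the earlier label → 6.
Now 4 and 7 have their prerequisites met. 4 has the earlier label, so 4 next.
Ready: 7 and 10. 7 has the earlier label → 7.
10 is the only step now ready → 10.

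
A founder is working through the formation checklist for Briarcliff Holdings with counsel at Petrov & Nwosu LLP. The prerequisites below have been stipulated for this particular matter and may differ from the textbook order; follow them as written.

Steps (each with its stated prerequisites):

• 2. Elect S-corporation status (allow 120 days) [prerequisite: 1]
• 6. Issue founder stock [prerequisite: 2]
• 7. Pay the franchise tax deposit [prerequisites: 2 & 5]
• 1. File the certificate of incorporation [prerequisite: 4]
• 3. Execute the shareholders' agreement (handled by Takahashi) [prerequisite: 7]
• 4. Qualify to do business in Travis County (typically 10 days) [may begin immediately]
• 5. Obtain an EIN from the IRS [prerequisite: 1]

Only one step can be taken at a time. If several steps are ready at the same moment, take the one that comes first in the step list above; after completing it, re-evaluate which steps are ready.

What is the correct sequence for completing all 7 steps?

4, 1, 2, 6, 5, 7, 3

4 has no prerequisites → 4 first.
1 needed 4, now all done → 1.
Now 2 and 5 have their prerequisites met. 2 is listed earlier, so 2 next.
6 and 5 are both available; 6 is listed earlier → 6.
That leaves 5 as the only ready step → 5.
Next only 7 has its prerequisites met → 7.
3 needed 7, now all done → 3.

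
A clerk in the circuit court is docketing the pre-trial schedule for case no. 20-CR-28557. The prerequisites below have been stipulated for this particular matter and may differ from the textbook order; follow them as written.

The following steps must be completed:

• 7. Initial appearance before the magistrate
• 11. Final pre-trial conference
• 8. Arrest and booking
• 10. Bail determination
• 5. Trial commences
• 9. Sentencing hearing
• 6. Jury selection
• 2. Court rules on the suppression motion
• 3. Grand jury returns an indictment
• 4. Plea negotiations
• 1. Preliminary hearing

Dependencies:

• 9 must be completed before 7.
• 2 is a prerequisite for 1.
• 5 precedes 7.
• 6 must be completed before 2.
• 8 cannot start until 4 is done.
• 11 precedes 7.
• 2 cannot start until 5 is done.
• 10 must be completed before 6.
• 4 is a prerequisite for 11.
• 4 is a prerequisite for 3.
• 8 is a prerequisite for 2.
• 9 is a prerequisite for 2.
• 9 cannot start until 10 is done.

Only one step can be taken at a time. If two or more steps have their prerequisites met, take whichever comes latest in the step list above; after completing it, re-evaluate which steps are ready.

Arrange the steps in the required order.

Nothing is required for 4, 5 and 10. 4 is listed later → 4 first.
3, 8 and 11 now also ready, so the ready set is {3, 5, 10, 8, 11}; 3 is listed later → 3.
Now 5, 10, 8 and 11 have their prerequisites met. 5 is listed later, so 5 next.
Ready: 10, 8 and 11. 10 is listed later → 10.
6 and 9 now also ready, so the ready set is {6, 9, 8, 11}; 6 is listed later → 6.
Now 9, 8 and 11 have their prerequisites met. 9 is listed later, so 9 next.
8 and 11 are both available; 8 is listed later → 8.
2 and 11 are both available; 2 is listed later → 2.
Ready: 1 and 11. 1 is listed later → 1.
Next only 11 has its prerequisites met → 11.
That leaves 7 as the only ready step → 7.

4, 3, 5, 10, 6, 9, 8, 2, 1, 11, 7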